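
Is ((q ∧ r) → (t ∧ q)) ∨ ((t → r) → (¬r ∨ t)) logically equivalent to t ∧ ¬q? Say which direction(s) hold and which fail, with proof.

(←) Assume the antecedent. If t is true, the consequent reduces to true regardless of the other variables. If t is false, the antecedent cannot hold. Either way the consequent holds.

(→) This fails. Under t = F, q = F, r = F, the left side is true but the right side is false.

Only the reverse direction holds.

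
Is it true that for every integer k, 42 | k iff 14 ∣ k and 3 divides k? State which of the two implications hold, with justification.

Both directions hold.

(⇒) If 42 ∣ k, write k = 42q. Since 42 = 3·14, k = 14·(3q), so 14 ∣ k; and since 42 = 14·3, k = 3·(14q), so 3 ∣ k.

(⇐) Suppose 14 ∣ k and 3 ∣ k. Any common multiple of 14 and 3 is a multiple of their lcm; here gcd(14, 3) = 1, so lcm(14, 3) = 14·3 = 42, so 42 ∣ k.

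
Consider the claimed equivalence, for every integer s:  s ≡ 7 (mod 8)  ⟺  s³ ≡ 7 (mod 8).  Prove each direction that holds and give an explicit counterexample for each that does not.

Equivalent; both directions hold.

(⇐) Suppose s³ ≡ 7 (mod 8). The only residue r in {0, …, 7} with r³ ≡ 7 (mod 8) is r = 7, so s ≡ 7 (mod 8).

(⇒) Suppose s ≡ 7 (mod 8). Write s = 8j + 7. Then (8j + 7)³ = 512j³ + 1344j² + 1176j + 343 = 8(64j³ + 168j² + 147j + 42) + 7, so s³ ≡ 7 (mod 8).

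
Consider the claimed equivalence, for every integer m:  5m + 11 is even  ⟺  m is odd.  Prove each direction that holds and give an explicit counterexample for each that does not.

(⟸) Suppose m is odd; write m = 2j + 1. Then 5m + 11 = 5·(2j + 1) + 11 = 2·5j + 16, which is even.

(⟹) Suppose 5m + 11 is even. Since 5 is odd, 5m and m have the same parity, so 5m + 11 ≡ m + 11 (mod 2). As 11 is odd, 5m + 11 is even exactly when m is odd. Thus m is odd.

Both implications hold.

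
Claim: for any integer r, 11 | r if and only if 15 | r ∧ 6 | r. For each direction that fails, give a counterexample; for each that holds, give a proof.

Neither implication holds.

[⇒] This fails: take r = 11. Certainly 11 ∣ 11, but 15 ∤ 11.

[⇐] This fails: take r = 30. Both 15 ∣ 30 and 6 ∣ 30, yet 30 is not a multiple of 11 (since 30 = 2·11 + 8), so 11 ∤ 30.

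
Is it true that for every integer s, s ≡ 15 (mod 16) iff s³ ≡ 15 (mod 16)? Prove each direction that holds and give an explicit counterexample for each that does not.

(⟹) Suppose s ≡ 15 (mod 16). Write s = 16j + 15. Then (16j + 15)³ = 4096j³ + 11520j² + 10800j + 3375 = 16(256j³ + 720j² + 675j + 210) + 15, so s³ ≡ 15 (mod 16).

(⟸) Conversely, suppose s³ ≡ 15 (mod 16). The only residue r in {0, …, 15} with r³ ≡ 15 (mod 16) is r = 15, so s ≡ 15 (mod 16).

Both directions hold; the statement is true.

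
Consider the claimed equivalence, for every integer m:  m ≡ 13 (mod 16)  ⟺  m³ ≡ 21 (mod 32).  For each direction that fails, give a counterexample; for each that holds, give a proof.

(⇒) fails; (⇐) holds.

(⇒) This fails: take m = 29. Then 29 ≡ 13 (mod 16), but 29³ = 24389 ≡ 5 (mod 32), not 21.

(⇐) Conversely, the residues r modulo 32 with r³ ≡ 21 (mod 32) are exactly {13}, and each is ≡ 13 (mod 16).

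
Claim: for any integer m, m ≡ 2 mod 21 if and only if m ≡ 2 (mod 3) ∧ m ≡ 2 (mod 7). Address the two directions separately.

(⟹) Suppose m ≡ 2 (mod 21); write m = 21j + 2. Since 3 ∣ 21, reducing mod 3 gives m ≡ 2 (mod 3); since 7 ∣ 21, reducing mod 7 gives m ≡ 2 (mod 7).

(⟸) Conversely, if m ≡ 2 (mod 3) and m ≡ 2 (mod 7), then by the Chinese remainder theorem m ≡ 2 (mod 21). This is exactly m ≡ 2 (mod 21).

Both implications hold.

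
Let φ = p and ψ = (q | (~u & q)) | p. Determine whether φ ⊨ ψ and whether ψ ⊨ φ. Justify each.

(⇒) Assume the antecedent. If q is true, (q | (~u & q)) | p reduces to true regardless of the other variables. If q is false, the antecedent forces (q = F, p = T, u = F) or (q = F, p = T, u = T), and (q | (~u & q)) | p holds there. Either way (q | (~u & q)) | p holds.

(⇐) This fails. Under q = T, p = F, u = F, the left side is false but the right side is true.

Not equivalent: only (⇒) holds.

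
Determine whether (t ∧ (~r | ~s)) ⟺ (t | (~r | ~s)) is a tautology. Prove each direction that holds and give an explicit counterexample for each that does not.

(→) Assume the antecedent. If s is true, the antecedent forces (s = T, t = T, r = F), and t | (~r | ~s) holds there. If s is false, t | (~r | ~s) reduces to true regardless of the other variables. Either way t | (~r | ~s) holds.

(←) This fails. Under s = F, t = F, r = F, the left side is false but the right side is true.

(⇒) holds; (⇐) fails.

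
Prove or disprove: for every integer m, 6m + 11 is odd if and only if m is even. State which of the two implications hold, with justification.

The forward direction fails; the converse holds.

(→) This fails: take m = 5. Then 6m + 11 = 41, which is odd, yet m = 5 is odd, not even.

(←) Suppose m is even. Since 6 is even, 6m is even for every m, so 6m + 11 has the same parity as 11, which is odd. Hence 6m + 11 is odd.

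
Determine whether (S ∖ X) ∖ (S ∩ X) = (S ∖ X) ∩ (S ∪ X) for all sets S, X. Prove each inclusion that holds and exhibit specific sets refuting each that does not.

Both inclusions hold; the sets are equal.

(⟹) Let x ∈ (S ∖ X) ∖ (S ∩ X). Then x ∈ S and x ∉ X, from which x ∈ (S ∖ X) ∩ (S ∪ X).

(⟸) Let x ∈ (S ∖ X) ∩ (S ∪ X). Then x ∈ S and x ∉ X, from which x ∈ (S ∖ X) ∖ (S ∩ X).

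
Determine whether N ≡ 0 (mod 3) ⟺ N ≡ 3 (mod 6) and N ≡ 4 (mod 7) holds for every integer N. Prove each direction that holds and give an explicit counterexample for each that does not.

[⇒] This fails: N = 0 gives 0 ≡ 0 (mod 3) but 0 ≡ 0 (mod 6), so the conjunction on the right does not hold.

[⇐] Conversely, if N ≡ 3 (mod 6) and N ≡ 4 (mod 7), then by the Chinese remainder theorem N ≡ 39 (mod 42). Since 39 ≡ 0 (mod 3) and 3 ∣ 42, we get N ≡ 0 (mod 3).

Not equivalent: only (⇐) holds.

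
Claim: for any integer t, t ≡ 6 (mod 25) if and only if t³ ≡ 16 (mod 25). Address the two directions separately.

Both directions hold; the statement is true.

(⟸) Suppose t³ ≡ 16 (mod 25). The only residue r in {0, …, 24} with r³ ≡ 16 (mod 25) is r = 6, so t ≡ 6 (mod 25).

(⟹) Suppose t ≡ 6 (mod 25). Write t = 25j + 6. Then (25j + 6)³ = 15625j³ + 11250j² + 2700j + 216 = 25(625j³ + 450j² + 108j + 8) + 16, so t³ ≡ 16 (mod 25).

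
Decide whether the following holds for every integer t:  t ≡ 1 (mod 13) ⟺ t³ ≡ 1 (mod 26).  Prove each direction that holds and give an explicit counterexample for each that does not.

(⇒) fails and (⇐) fails.

Forward direction. This fails: take t = 14. Then 14 ≡ 1 (mod 13), but 14³ = 2744 ≡ 14 (mod 26), not 1.

Converse. This fails: take t = 3. Then 3³ = 27 ≡ 1 (mod 26), yet 3 ≡ 3 (mod 13), not 1.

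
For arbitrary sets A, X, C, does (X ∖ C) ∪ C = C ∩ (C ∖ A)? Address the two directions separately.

Reverse inclusion. Let x ∈ C ∩ (C ∖ A). Then either x ∈ C and x ∉ A, X; or x ∈ X ∩ C and x ∉ A. In each case x ∈ (X ∖ C) ∪ C, so C ∩ (C ∖ A) ⊆ (X ∖ C) ∪ C.

Forward inclusion. This inclusion fails. Take A = ∅, X = {1}, C = ∅; then 1 ∈ (X ∖ C) ∪ C but 1 ∉ C ∩ (C ∖ A).

(⊆) fails; (⊇) holds.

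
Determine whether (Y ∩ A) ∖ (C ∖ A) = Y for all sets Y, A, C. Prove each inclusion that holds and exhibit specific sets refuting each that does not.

(⊆) Let x ∈ (Y ∩ A) ∖ (C ∖ A). Then either x ∈ Y ∩ A and x ∉ C; or x ∈ Y ∩ A ∩ C. In each case x ∈ Y, so (Y ∩ A) ∖ (C ∖ A) ⊆ Y.

(⊇) This inclusion fails. Take Y = {1}, A = ∅, C = ∅; then 1 ∈ Y but 1 ∉ (Y ∩ A) ∖ (C ∖ A).

(⊆) holds; (⊇) fails.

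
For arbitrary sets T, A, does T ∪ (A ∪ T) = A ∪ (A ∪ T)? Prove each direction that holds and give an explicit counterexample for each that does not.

Forward inclusion. Let x ∈ T ∪ (A ∪ T). Then either x ∈ T and x ∉ A; or x ∈ A and x ∉ T; or x ∈ T ∩ A. In each case x ∈ A ∪ (A ∪ T), so T ∪ (A ∪ T) ⊆ A ∪ (A ∪ T).

Reverse inclusion. Let x ∈ A ∪ (A ∪ T). Then either x ∈ T and x ∉ A; or x ∈ A and x ∉ T; or x ∈ T ∩ A. In each case x ∈ T ∪ (A ∪ T), so A ∪ (A ∪ T) ⊆ T ∪ (A ∪ T).

Both inclusions hold.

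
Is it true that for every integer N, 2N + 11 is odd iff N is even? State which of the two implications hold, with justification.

(⟹) This fails: take N = 7. Then 2N + 11 = 25, which is odd, yet N = 7 is odd, not even.

(⟸) Suppose N is even. Since 2 is even, 2N is even for every N, so 2N + 11 has the same parity as 11, which is odd. Hence 2N + 11 is odd.

Only the converse holds.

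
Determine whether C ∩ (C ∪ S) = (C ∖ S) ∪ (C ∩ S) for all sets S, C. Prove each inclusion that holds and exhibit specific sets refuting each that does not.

Both inclusions hold; the sets are equal.

(⟸) Let x ∈ (C ∖ S) ∪ (C ∩ S). Then either x ∈ C and x ∉ S; or x ∈ S ∩ C. In each case x ∈ C ∩ (C ∪ S), so (C ∖ S) ∪ (C ∩ S) ⊆ C ∩ (C ∪ S).

(⟹) Let x ∈ C ∩ (C ∪ S). Then either x ∈ C and x ∉ S; or x ∈ S ∩ C. In each case x ∈ (C ∖ S) ∪ (C ∩ S), so C ∩ (C ∪ S) ⊆ (C ∖ S) ∪ (C ∩ S).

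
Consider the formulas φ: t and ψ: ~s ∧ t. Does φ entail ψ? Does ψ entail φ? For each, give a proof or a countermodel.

Only the converse holds.

[⇒] This fails. Under s = T, t = T, the left side is true but the right side is false.

[⇐] Assume the antecedent. If s is true, the antecedent cannot hold. If s is false, the antecedent forces (s = F, t = T), and t holds there. Either way t holds.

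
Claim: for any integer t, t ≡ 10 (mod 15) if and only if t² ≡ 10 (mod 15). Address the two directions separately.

(⟹) Suppose t ≡ 10 (mod 15). Write t = 15j + 10. Then (15j + 10)² = 225j² + 300j + 100 = 15(15j² + 20j + 6) + 10, so t² ≡ 10 (mod 15).

(⟸) This fails: take t = 5. Then 5² = 25 ≡ 10 (mod 15), yet 5 ≡ 5 (mod 15), not 10.

Only the forward direction holds.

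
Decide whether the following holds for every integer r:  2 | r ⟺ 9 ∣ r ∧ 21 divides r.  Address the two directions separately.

[⇒] This fails: take r = 2. Certainly 2 ∣ 2, but 9 ∤ 2.

[⇐] This fails: take r = 63. Both 9 ∣ 63 and 21 ∣ 63, yet 63 is not a multiple of 2 (since 63 = 31·2 + 1), so 2 ∤ 63.

Neither implication holds.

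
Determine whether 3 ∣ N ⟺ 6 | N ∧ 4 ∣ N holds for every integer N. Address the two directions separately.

Only the reverse direction holds.

(⇐) Suppose 6 ∣ N and 4 ∣ N. Any common multiple of 6 and 4 is a multiple of their lcm; here lcm(6, 4) = 6·4/gcd(6, 4) = 24/2 = 12, so 12 ∣ N. Since 3 ∣ 12, it follows that 3 ∣ N.

(⇒) This fails: take N = 3. Certainly 3 ∣ 3, but 6 ∤ 3.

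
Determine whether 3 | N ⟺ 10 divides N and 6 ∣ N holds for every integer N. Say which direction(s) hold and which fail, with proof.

Forward direction. This fails: take N = 3. Certainly 3 ∣ 3, but 10 ∤ 3.

Converse. Suppose 10 ∣ N and 6 ∣ N. Any common multiple of 10 and 6 is a multiple of their lcm; here lcm(10, 6) = 10·6/gcd(10, 6) = 60/2 = 30, so 30 ∣ N. Since 3 ∣ 30, it follows that 3 ∣ N.

Only the converse holds.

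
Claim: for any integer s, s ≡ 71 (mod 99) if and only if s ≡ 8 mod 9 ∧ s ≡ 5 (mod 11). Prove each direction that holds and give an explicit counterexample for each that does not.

[⇒] Suppose s ≡ 71 (mod 99); write s = 99j + 71. Since 9 ∣ 99, reducing mod 9 gives s ≡ 71 ≡ 8 (mod 9); since 11 ∣ 99, reducing mod 11 gives s ≡ 71 ≡ 5 (mod 11).

[⇐] Conversely, if s ≡ 8 (mod 9) and s ≡ 5 (mod 11), then by the Chinese remainder theorem s ≡ 71 (mod 99). This is exactly s ≡ 71 (mod 99).

Equivalent; both directions hold.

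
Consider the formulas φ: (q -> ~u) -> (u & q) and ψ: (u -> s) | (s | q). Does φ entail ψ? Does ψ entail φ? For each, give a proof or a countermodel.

(⇒) holds; (⇐) fails.

[⇒] Assume the antecedent. If u is true, the antecedent forces (u = T, s = F, q = T) or (u = T, s = T, q = T), and (u -> s) | (s | q) holds there. If u is false, the antecedent cannot hold. Either way (u -> s) | (s | q) holds.

[⇐] This fails. Under u = F, s = F, q = F, the left side is false but the right side is true.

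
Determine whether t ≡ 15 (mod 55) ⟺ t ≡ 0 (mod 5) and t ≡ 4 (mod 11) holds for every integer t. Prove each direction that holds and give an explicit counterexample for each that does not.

The biconditional holds.

(⟹) Suppose t ≡ 15 (mod 55); write t = 55j + 15. Since 5 ∣ 55, reducing mod 5 gives t ≡ 15 ≡ 0 (mod 5); since 11 ∣ 55, reducing mod 11 gives t ≡ 15 ≡ 4 (mod 11).

(⟸) Conversely, if t ≡ 0 (mod 5) and t ≡ 4 (mod 11), then by the Chinese remainder theorem t ≡ 15 (mod 55). This is exactly t ≡ 15 (mod 55).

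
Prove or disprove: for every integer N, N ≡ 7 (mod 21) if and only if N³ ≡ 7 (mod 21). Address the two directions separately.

Both implications hold.

(⇒) Suppose N ≡ 7 (mod 21). Write N = 21j + 7. Then (21j + 7)³ = 9261j³ + 9261j² + 3087j + 343 = 21(441j³ + 441j² + 147j + 16) + 7, so N³ ≡ 7 (mod 21).

(⇐) Conversely, suppose N³ ≡ 7 (mod 21). The only residue r in {0, …, 20} with r³ ≡ 7 (mod 21) is r = 7, so N ≡ 7 (mod 21).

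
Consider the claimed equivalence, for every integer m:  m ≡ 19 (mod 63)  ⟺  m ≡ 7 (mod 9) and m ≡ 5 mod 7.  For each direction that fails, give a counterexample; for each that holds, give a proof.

Both directions fail.

(⇒) This fails: m = 19 gives 19 ≡ 19 (mod 63) but 19 ≡ 1 (mod 9), so the conjunction on the right does not hold.

(⇐) This fails: m = 61 satisfies both congruences on the right (61 ≡ 7 mod 9 and 61 ≡ 5 mod 7) yet 61 ≡ 61 (mod 63), not 19.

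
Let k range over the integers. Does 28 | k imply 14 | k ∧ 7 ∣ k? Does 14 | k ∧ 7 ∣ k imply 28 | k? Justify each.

(⇒) holds; (⇐) fails.

[⇒] If 28 ∣ k, write k = 28q. Since 28 = 2·14, k = 14·(2q), so 14 ∣ k; and since 28 = 4·7, k = 7·(4q), so 7 ∣ k.

[⇐] This fails: take k = 14. Both 14 ∣ 14 and 7 ∣ 14, yet 14 is not a multiple of 28 (since 14 = 0·28 + 14), so 28 ∤ 14.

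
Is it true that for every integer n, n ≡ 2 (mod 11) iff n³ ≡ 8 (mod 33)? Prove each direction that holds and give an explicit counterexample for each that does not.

[⇒] This fails: take n = 13. Then 13 ≡ 2 (mod 11), but 13³ = 2197 ≡ 19 (mod 33), not 8.

[⇐] Conversely, the residues r modulo 33 with r³ ≡ 8 (mod 33) are exactly {2}, and each is ≡ 2 (mod 11).

The forward direction fails; the converse holds.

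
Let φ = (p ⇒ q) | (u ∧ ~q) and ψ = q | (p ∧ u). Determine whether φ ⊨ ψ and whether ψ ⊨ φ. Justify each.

(⟹) This fails. Under q = F, u = F, p = F, the left side is true but the right side is false.

(⟸) Assume the antecedent. If q is true, (p ⇒ q) | (u ∧ ~q) reduces to true regardless of the other variables. If q is false, the antecedent forces (q = F, u = T, p = T), and (p ⇒ q) | (u ∧ ~q) holds there. Either way (p ⇒ q) | (u ∧ ~q) holds.

The forward direction fails; the converse holds.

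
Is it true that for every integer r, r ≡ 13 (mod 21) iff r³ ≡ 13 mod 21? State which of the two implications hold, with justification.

Forward direction. Suppose r ≡ 13 (mod 21). Write r = 21j + 13. Then (21j + 13)³ = 9261j³ + 17199j² + 10647j + 2197 = 21(441j³ + 819j² + 507j + 104) + 13, so r³ ≡ 13 (mod 21).

Converse. This fails: take r = 10. Then 10³ = 1000 ≡ 13 (mod 21), yet 10 ≡ 10 (mod 21), not 13.

The forward direction holds; the converse fails.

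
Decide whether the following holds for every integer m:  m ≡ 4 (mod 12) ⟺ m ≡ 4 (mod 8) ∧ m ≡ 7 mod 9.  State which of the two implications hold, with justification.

Forward direction. This fails: m = 64 gives 64 ≡ 4 (mod 12) but 64 ≡ 0 (mod 8), so the conjunction on the right does not hold.

Converse. If m ≡ 4 (mod 8) and m ≡ 7 (mod 9), then by the Chinese remainder theorem m ≡ 52 (mod 72). Since 52 ≡ 4 (mod 12) and 12 ∣ 72, we get m ≡ 4 (mod 12).

The forward direction fails; the converse holds.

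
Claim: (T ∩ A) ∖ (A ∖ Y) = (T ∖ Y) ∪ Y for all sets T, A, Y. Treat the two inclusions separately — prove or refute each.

The sets are not equal: only the forward inclusion holds.

(⊇) This inclusion fails. Take T = {1}, A = ∅, Y = ∅; then 1 ∈ (T ∖ Y) ∪ Y but 1 ∉ (T ∩ A) ∖ (A ∖ Y).

(⊆) Let x ∈ (T ∩ A) ∖ (A ∖ Y). Then x ∈ T ∩ A ∩ Y, from which x ∈ (T ∖ Y) ∪ Y.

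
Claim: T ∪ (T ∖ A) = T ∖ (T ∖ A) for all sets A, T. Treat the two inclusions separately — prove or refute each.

Reverse inclusion. Let x ∈ T ∖ (T ∖ A). Then x ∈ A ∩ T, from which x ∈ T ∪ (T ∖ A).

Forward inclusion. This inclusion fails. Take A = ∅, T = {1}; then 1 ∈ T ∪ (T ∖ A) but 1 ∉ T ∖ (T ∖ A).

Only the reverse inclusion holds.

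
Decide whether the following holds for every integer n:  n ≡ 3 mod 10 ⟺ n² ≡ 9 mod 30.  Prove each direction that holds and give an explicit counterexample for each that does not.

Forward direction. This fails: take n = 13. Then 13 ≡ 3 (mod 10), but 13² = 169 ≡ 19 (mod 30), not 9.

Converse. This fails: take n = 27. Then 27² = 729 ≡ 9 (mod 30), yet 27 ≡ 7 (mod 10), not 3.

Neither direction holds.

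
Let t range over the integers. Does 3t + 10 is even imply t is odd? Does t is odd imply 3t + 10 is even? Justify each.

Both directions fail.

(⇒) This fails: t = 0 gives 3t + 10 = 10, which is even, but 0 is even, not odd.

(⇐) This also fails: t = 3 is odd, but 3t + 10 = 19 is odd, not even.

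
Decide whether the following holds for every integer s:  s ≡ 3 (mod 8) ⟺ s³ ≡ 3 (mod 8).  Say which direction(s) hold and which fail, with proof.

Forward direction. Suppose s ≡ 3 (mod 8). Write s = 8j + 3. Then (8j + 3)³ = 512j³ + 576j² + 216j + 27 = 8(64j³ + 72j² + 27j + 3) + 3, so s³ ≡ 3 (mod 8).

Converse. Suppose s³ ≡ 3 (mod 8). The only residue r in {0, …, 7} with r³ ≡ 3 (mod 8) is r = 3, so s ≡ 3 (mod 8).

Equivalent; both directions hold.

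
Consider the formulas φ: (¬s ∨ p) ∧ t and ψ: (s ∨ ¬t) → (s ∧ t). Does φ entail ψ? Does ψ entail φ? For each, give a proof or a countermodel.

Not equivalent: only (⇒) holds.

(→) Assume the antecedent. If p is true, the antecedent forces (p = T, s = F, t = T) or (p = T, s = T, t = T), and (s ∨ ¬t) → (s ∧ t) holds there. If p is false, the antecedent forces (p = F, s = F, t = T), and (s ∨ ¬t) → (s ∧ t) holds there. Either way (s ∨ ¬t) → (s ∧ t) holds.

(←) This fails. Under p = F, s = T, t = T, the left side is false but the right side is true.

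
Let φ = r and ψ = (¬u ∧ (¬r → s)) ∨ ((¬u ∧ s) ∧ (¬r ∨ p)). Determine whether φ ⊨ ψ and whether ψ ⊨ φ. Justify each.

(→) This fails. Under r = T, s = F, p = F, u = T, the left side is true but the right side is false.

(←) This fails. Under r = F, s = T, p = F, u = F, the left side is false but the right side is true.

Both directions fail.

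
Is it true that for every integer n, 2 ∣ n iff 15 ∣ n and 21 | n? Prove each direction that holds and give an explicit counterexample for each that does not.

(⇒) fails and (⇐) fails.

(→) This fails: take n = 2. Certainly 2 ∣ 2, but 15 ∤ 2.

(←) This fails: take n = 105. Both 15 ∣ 105 and 21 ∣ 105, yet 105 is not a multiple of 2 (since 105 = 52·2 + 1), so 2 ∤ 105.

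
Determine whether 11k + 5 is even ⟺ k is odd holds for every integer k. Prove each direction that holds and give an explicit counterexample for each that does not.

[⇒] Suppose 11k + 5 is even. Since 11 is odd, 11k and k have the same parity, so 11k + 5 ≡ k + 5 (mod 2). As 5 is odd, 11k + 5 is even exactly when k is odd. Thus k is odd.

[⇐] Conversely, suppose k is odd; write k = 2j + 1. Then 11k + 5 = 11·(2j + 1) + 5 = 2·11j + 16, which is even.

The biconditional holds.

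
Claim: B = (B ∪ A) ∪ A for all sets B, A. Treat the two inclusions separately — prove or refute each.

(⟹) Let x ∈ B. Then either x ∈ B and x ∉ A; or x ∈ B ∩ A. In each case x ∈ (B ∪ A) ∪ A, so B ⊆ (B ∪ A) ∪ A.

(⟸) This inclusion fails. Take B = ∅, A = {1}; then 1 ∈ (B ∪ A) ∪ A but 1 ∉ B.

(⊆) holds; (⊇) fails.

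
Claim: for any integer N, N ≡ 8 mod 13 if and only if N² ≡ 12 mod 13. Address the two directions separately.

Only the forward implication holds.

(⟹) Suppose N ≡ 8 mod 13. Write N = 13j + 8. Then (13j + 8)² = 169j² + 208j + 64 = 13(13j² + 16j + 4) + 12, so N² ≡ 12 (mod 13).

(⟸) This fails: take N = 5. Then 5² = 25 ≡ 12 (mod 13), yet 5 ≡ 5 (mod 13), not 8.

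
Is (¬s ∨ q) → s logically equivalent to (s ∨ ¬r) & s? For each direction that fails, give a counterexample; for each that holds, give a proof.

(⟸) Assume the antecedent. If r is true, the antecedent forces (r = T, s = T, q = F) or (r = T, s = T, q = T), and (¬s ∨ q) → s holds there. If r is false, the antecedent forces (r = F, s = T, q = F) or (r = F, s = T, q = T), and (¬s ∨ q) → s holds there. Either way (¬s ∨ q) → s holds.

(⟹) Assume the antecedent. If r is true, the antecedent forces (r = T, s = T, q = F) or (r = T, s = T, q = T), and (s ∨ ¬r) & s holds there. If r is false, the antecedent forces (r = F, s = T, q = F) or (r = F, s = T, q = T), and (s ∨ ¬r) & s holds there. Either way (s ∨ ¬r) & s holds.

The biconditional holds.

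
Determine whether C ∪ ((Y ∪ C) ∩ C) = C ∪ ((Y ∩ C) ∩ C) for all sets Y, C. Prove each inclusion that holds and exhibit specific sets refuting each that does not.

(⊇) Let x ∈ C ∪ ((Y ∩ C) ∩ C). Then either x ∈ C and x ∉ Y; or x ∈ Y ∩ C. In each case x ∈ C ∪ ((Y ∪ C) ∩ C), so C ∪ ((Y ∩ C) ∩ C) ⊆ C ∪ ((Y ∪ C) ∩ C).

(⊆) Let x ∈ C ∪ ((Y ∪ C) ∩ C). Then either x ∈ C and x ∉ Y; or x ∈ Y ∩ C. In each case x ∈ C ∪ ((Y ∩ C) ∩ C), so C ∪ ((Y ∪ C) ∩ C) ⊆ C ∪ ((Y ∩ C) ∩ C).

The two sets are equal.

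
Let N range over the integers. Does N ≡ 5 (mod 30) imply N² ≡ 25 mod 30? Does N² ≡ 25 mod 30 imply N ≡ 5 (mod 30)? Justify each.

(⇒) Suppose N ≡ 5 (mod 30). Write N = 30j + 5. Then (30j + 5)² = 900j² + 300j + 25 = 30(30j² + 10j) + 25, so N² ≡ 25 (mod 30).

(⇐) This fails: take N = 25. Then 25² = 625 ≡ 25 (mod 30), yet 25 ≡ 25 (mod 30), not 5.

(⇒) holds; (⇐) fails.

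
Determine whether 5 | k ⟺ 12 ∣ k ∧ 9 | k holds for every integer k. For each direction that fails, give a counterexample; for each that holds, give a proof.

(⟹) This fails: take k = 5. Certainly 5 ∣ 5, but 12 ∤ 5.

(⟸) This fails: take k = 36. Both 12 ∣ 36 and 9 ∣ 36, yet 36 is not a multiple of 5 (since 36 = 7·5 + 1), so 5 ∤ 36.

Both directions fail.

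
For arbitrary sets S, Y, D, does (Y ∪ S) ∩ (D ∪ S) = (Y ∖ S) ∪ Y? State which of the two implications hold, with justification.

Neither inclusion holds.

(⟹) This inclusion fails. Take S = {1}, Y = ∅, D = ∅; then 1 ∈ (Y ∪ S) ∩ (D ∪ S) but 1 ∉ (Y ∖ S) ∪ Y.

(⟸) This inclusion fails. Take S = ∅, Y = {1}, D = ∅; then 1 ∈ (Y ∖ S) ∪ Y but 1 ∉ (Y ∪ S) ∩ (D ∪ S).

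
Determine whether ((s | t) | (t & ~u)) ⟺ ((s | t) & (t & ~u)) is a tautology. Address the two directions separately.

Forward direction. This fails. Under t = F, s = T, u = F, the left side is true but the right side is false.

Converse. Assume the antecedent. If t is true, (s | t) | (t & ~u) reduces to true regardless of the other variables. If t is false, the antecedent cannot hold. Either way (s | t) | (t & ~u) holds.

(⇒) fails; (⇐) holds.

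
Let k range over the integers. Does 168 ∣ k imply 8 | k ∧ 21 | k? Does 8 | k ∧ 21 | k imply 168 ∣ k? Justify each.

(⟹) If 168 ∣ k, write k = 168q. Since 168 = 21·8, k = 8·(21q), so 8 ∣ k; and since 168 = 8·21, k = 21·(8q), so 21 ∣ k.

(⟸) Suppose 8 ∣ k and 21 ∣ k. Any common multiple of 8 and 21 is a multiple of their lcm; here gcd(8, 21) = 1, so lcm(8, 21) = 8·21 = 168, so 168 ∣ k.

Both implications hold.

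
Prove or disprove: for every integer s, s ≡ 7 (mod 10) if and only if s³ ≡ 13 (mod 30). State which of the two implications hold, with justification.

Only the converse holds.

(⇐) The residues r modulo 30 with r³ ≡ 13 (mod 30) are exactly {7}, and each is ≡ 7 (mod 10).

(⇒) This fails: take s = 17. Then 17 ≡ 7 (mod 10), but 17³ = 4913 ≡ 23 (mod 30), not 13.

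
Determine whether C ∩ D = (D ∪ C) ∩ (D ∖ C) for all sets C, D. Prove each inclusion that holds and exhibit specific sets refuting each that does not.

Both inclusions fail.

(⊆) This inclusion fails. Take C = {1}, D = {1}; then 1 ∈ C ∩ D but 1 ∉ (D ∪ C) ∩ (D ∖ C).

(⊇) This inclusion fails. Take C = ∅, D = {1}; then 1 ∈ (D ∪ C) ∩ (D ∖ C) but 1 ∉ C ∩ D.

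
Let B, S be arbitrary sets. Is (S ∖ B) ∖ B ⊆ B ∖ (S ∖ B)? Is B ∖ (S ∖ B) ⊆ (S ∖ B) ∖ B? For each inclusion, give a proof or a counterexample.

(⊆) fails and (⊇) fails.

(⊆) This inclusion fails. Take B = ∅, S = {1}; then 1 ∈ (S ∖ B) ∖ B but 1 ∉ B ∖ (S ∖ B).

(⊇) This inclusion fails. Take B = {1}, S = ∅; then 1 ∈ B ∖ (S ∖ B) but 1 ∉ (S ∖ B) ∖ B.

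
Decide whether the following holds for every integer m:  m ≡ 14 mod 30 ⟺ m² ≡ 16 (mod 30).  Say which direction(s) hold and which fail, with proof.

Not equivalent: only (⇒) holds.

Forward direction. Suppose m ≡ 14 mod 30. Write m = 30j + 14. Then (30j + 14)² = 900j² + 840j + 196 = 30(30j² + 28j + 6) + 16, so m² ≡ 16 (mod 30).

Converse. This fails: take m = 4. Then 4² = 16 ≡ 16 (mod 30), yet 4 ≡ 4 (mod 30), not 14.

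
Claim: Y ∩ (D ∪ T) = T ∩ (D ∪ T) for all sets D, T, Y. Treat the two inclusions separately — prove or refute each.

(⊆) This inclusion fails. Take D = {1}, T = ∅, Y = {1}; then 1 ∈ Y ∩ (D ∪ T) but 1 ∉ T ∩ (D ∪ T).

(⊇) This inclusion fails. Take D = ∅, T = {1}, Y = ∅; then 1 ∈ T ∩ (D ∪ T) but 1 ∉ Y ∩ (D ∪ T).

(⊆) fails and (⊇) fails.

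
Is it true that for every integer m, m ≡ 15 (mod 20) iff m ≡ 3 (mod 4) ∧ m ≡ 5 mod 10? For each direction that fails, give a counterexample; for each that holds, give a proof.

Both implications hold.

Forward direction. Suppose m ≡ 15 (mod 20); write m = 20j + 15. Since 4 ∣ 20, reducing mod 4 gives m ≡ 15 ≡ 3 (mod 4); since 10 ∣ 20, reducing mod 10 gives m ≡ 15 ≡ 5 (mod 10).

Converse. If m ≡ 3 (mod 4) and m ≡ 5 (mod 10), then by the Chinese remainder theorem m ≡ 15 (mod 20). This is exactly m ≡ 15 (mod 20).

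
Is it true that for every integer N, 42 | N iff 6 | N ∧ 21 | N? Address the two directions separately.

Both directions hold; the statement is true.

(→) If 42 ∣ N, write N = 42q. Since 42 = 7·6, N = 6·(7q), so 6 ∣ N; and since 42 = 2·21, N = 21·(2q), so 21 ∣ N.

(←) Suppose 6 ∣ N and 21 ∣ N. Any common multiple of 6 and 21 is a multiple of their lcm; here lcm(6, 21) = 6·21/gcd(6, 21) = 126/3 = 42, so 42 ∣ N.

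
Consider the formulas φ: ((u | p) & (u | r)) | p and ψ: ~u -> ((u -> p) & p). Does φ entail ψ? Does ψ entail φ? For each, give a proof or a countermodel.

(⇐) Assume the antecedent. If p is true, ((u | p) & (u | r)) | p reduces to true regardless of the other variables. If p is false, the antecedent forces (p = F, u = T, r = F) or (p = F, u = T, r = T), and ((u | p) & (u | r)) | p holds there. Either way ((u | p) & (u | r)) | p holds.

(⇒) Assume the antecedent. If p is true, ~u -> ((u -> p) & p) reduces to true regardless of the other variables. If p is false, the antecedent forces (p = F, u = T, r = F) or (p = F, u = T, r = T), and ~u -> ((u -> p) & p) holds there. Either way ~u -> ((u -> p) & p) holds.

The biconditional holds.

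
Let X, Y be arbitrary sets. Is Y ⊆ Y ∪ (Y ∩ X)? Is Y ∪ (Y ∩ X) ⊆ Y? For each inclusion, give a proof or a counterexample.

(⊆) Let x ∈ Y. Then either x ∈ Y and x ∉ X; or x ∈ X ∩ Y. In each case x ∈ Y ∪ (Y ∩ X), so Y ⊆ Y ∪ (Y ∩ X).

(⊇) Let x ∈ Y ∪ (Y ∩ X). Then either x ∈ Y and x ∉ X; or x ∈ X ∩ Y. In each case x ∈ Y, so Y ∪ (Y ∩ X) ⊆ Y.

The two sets are equal.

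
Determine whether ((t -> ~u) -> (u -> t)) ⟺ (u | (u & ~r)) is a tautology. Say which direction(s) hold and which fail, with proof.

(⟹) This fails. Under r = F, u = F, t = F, the left side is true but the right side is false.

(⟸) This fails. Under r = F, u = T, t = F, the left side is false but the right side is true.

(⇒) fails and (⇐) fails.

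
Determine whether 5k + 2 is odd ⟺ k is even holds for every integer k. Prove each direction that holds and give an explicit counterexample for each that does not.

Neither implication holds.

Forward direction. This fails: k = 7 gives 5k + 2 = 37, which is odd, but 7 is odd, not even.

Converse. This also fails: k = 4 is even, but 5k + 2 = 22 is even, not odd.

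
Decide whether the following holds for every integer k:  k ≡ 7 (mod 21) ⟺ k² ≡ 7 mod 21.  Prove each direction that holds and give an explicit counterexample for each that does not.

(⟸) This fails: take k = 14. Then 14² = 196 ≡ 7 (mod 21), yet 14 ≡ 14 (mod 21), not 7.

(⟹) Suppose k ≡ 7 (mod 21). Write k = 21j + 7. Then (21j + 7)² = 441j² + 294j + 49 = 21(21j² + 14j + 2) + 7, so k² ≡ 7 (mod 21).

Only the forward implication holds.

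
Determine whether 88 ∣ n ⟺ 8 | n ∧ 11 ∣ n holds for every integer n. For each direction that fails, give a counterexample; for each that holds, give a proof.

(⇒) If 88 ∣ n, write n = 88q. Since 88 = 11·8, n = 8·(11q), so 8 ∣ n; and since 88 = 8·11, n = 11·(8q), so 11 ∣ n.

(⇐) Suppose 8 ∣ n and 11 ∣ n. Any common multiple of 8 and 11 is a multiple of their lcm; here gcd(8, 11) = 1, so lcm(8, 11) = 8·11 = 88, so 88 ∣ n.

Both directions hold.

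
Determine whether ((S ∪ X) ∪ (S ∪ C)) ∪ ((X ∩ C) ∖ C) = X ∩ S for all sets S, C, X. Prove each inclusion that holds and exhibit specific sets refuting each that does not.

Only the reverse inclusion holds.

(⊆) This inclusion fails. Take S = {1}, C = ∅, X = ∅; then 1 ∈ ((S ∪ X) ∪ (S ∪ C)) ∪ ((X ∩ C) ∖ C) but 1 ∉ X ∩ S.

(⊇) Let x ∈ X ∩ S. Then either x ∈ S ∩ X and x ∉ C; or x ∈ S ∩ C ∩ X. In each case x ∈ ((S ∪ X) ∪ (S ∪ C)) ∪ ((X ∩ C) ∖ C), so X ∩ S ⊆ ((S ∪ X) ∪ (S ∪ C)) ∪ ((X ∩ C) ∖ C).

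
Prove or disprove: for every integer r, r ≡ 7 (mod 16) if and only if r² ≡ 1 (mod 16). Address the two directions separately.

[⇒] Suppose r ≡ 7 (mod 16). Write r = 16j + 7. Then (16j + 7)² = 256j² + 224j + 49 = 16(16j² + 14j + 3) + 1, so r² ≡ 1 (mod 16).

[⇐] This fails: take r = 1. Then 1² = 1 ≡ 1 (mod 16), yet 1 ≡ 1 (mod 16), not 7.

Only the forward implication holds.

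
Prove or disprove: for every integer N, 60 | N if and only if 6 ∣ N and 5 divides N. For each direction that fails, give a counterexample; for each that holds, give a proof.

Not equivalent: only (⇒) holds.

(⇒) If 60 ∣ N, write N = 60q. Since 60 = 10·6, N = 6·(10q), so 6 ∣ N; and since 60 = 12·5, N = 5·(12q), so 5 ∣ N.

(⇐) This fails: take N = 30. Both 6 ∣ 30 and 5 ∣ 30, yet 30 is not a multiple of 60 (since 30 = 0·60 + 30), so 60 ∤ 30.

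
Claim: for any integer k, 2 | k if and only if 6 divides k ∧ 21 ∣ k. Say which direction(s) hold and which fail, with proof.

(→) This fails: take k = 2. Certainly 2 ∣ 2, but 6 ∤ 2.

(←) Suppose 6 ∣ k and 21 ∣ k. Any common multiple of 6 and 21 is a multiple of their lcm; here lcm(6, 21) = 6·21/gcd(6, 21) = 126/3 = 42, so 42 ∣ k. Since 2 ∣ 42, it follows that 2 ∣ k.

Only the converse holds.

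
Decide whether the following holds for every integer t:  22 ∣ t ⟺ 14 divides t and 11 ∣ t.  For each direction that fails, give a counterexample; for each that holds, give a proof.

Only the reverse direction holds.

[⇒] This fails: take t = 22. Certainly 22 ∣ 22, but 14 ∤ 22.

[⇐] Suppose 14 ∣ t and 11 ∣ t. Any common multiple of 14 and 11 is a multiple of their lcm; here gcd(14, 11) = 1, so lcm(14, 11) = 14·11 = 154, so 154 ∣ t. Since 22 ∣ 154, it follows that 22 ∣ t.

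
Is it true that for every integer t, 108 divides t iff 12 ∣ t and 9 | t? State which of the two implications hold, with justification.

Not equivalent: only (⇒) holds.

(⇒) If 108 ∣ t, write t = 108q. Since 108 = 9·12, t = 12·(9q), so 12 ∣ t; and since 108 = 12·9, t = 9·(12q), so 9 ∣ t.

(⇐) This fails: take t = 36. Both 12 ∣ 36 and 9 ∣ 36, yet 36 is not a multiple of 108 (since 36 = 0·108 + 36), so 108 ∤ 36.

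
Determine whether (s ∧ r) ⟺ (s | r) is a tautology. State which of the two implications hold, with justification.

[⇐] This fails. Under s = T, r = F, the left side is false but the right side is true.

[⇒] Assume the antecedent. If s is true, s | r reduces to true regardless of the other variables. If s is false, the antecedent cannot hold. Either way s | r holds.

(⇒) holds; (⇐) fails.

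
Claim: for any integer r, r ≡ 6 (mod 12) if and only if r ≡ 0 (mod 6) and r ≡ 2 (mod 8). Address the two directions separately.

[⇒] This fails: r = 6 gives 6 ≡ 6 (mod 12) but 6 ≡ 6 (mod 8), so the conjunction on the right does not hold.

[⇐] Conversely, if r ≡ 0 (mod 6) and r ≡ 2 (mod 8), then by the Chinese remainder theorem r ≡ 18 (mod 24). Since 18 ≡ 6 (mod 12) and 12 ∣ 24, we get r ≡ 6 (mod 12).

Only the reverse direction holds.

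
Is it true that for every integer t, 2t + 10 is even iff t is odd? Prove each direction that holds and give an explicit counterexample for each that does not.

Only the reverse direction holds.

(⇐) Suppose t is odd. Since 2 is even, 2t is even for every t, so 2t + 10 has the same parity as 10, which is even. Hence 2t + 10 is even.

(⇒) This fails: take t = 2. Then 2t + 10 = 14, which is even, yet t = 2 is even, not odd.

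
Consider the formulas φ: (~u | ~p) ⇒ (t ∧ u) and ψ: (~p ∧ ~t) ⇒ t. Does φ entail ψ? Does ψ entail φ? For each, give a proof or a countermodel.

(⇒) holds; (⇐) fails.

Forward direction. Assume the antecedent. If t is true, (~p ∧ ~t) ⇒ t reduces to true regardless of the other variables. If t is false, the antecedent forces (u = T, t = F, p = T), and (~p ∧ ~t) ⇒ t holds there. Either way (~p ∧ ~t) ⇒ t holds.

Converse. This fails. Under u = F, t = T, p = F, the left side is false but the right side is true.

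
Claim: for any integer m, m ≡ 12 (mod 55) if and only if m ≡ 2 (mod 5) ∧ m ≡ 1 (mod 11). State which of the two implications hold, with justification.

Both directions hold.

(→) Suppose m ≡ 12 (mod 55); write m = 55j + 12. Since 5 ∣ 55, reducing mod 5 gives m ≡ 12 ≡ 2 (mod 5); since 11 ∣ 55, reducing mod 11 gives m ≡ 12 ≡ 1 (mod 11).

(←) Conversely, if m ≡ 2 (mod 5) and m ≡ 1 (mod 11), then by the Chinese remainder theorem m ≡ 12 (mod 55). This is exactly m ≡ 12 (mod 55).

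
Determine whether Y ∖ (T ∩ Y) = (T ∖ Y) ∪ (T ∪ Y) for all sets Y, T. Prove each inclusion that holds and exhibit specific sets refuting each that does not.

Forward inclusion. Let x ∈ Y ∖ (T ∩ Y). Then x ∈ Y and x ∉ T, from which x ∈ (T ∖ Y) ∪ (T ∪ Y).

Reverse inclusion. This inclusion fails. Take Y = ∅, T = {1}; then 1 ∈ (T ∖ Y) ∪ (T ∪ Y) but 1 ∉ Y ∖ (T ∩ Y).

Only the forward inclusion holds.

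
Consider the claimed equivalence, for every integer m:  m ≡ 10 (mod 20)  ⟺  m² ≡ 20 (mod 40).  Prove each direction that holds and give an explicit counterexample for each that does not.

(⇒) Suppose m ≡ 10 (mod 20). Working modulo 40, m ∈ {10, 30}; for each such r, r² ≡ 20 (mod 40).

(⇐) Conversely, the residues r modulo 40 with r² ≡ 20 (mod 40) are exactly {10, 30}, and each is ≡ 10 (mod 20).

Both directions hold; the statement is true.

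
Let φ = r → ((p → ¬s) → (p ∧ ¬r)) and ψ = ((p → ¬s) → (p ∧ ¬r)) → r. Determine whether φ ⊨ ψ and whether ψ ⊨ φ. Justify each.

(→) This fails. Under r = F, s = F, p = T, the left side is true but the right side is false.

(←) This fails. Under r = T, s = F, p = F, the left side is false but the right side is true.

Neither implication holds.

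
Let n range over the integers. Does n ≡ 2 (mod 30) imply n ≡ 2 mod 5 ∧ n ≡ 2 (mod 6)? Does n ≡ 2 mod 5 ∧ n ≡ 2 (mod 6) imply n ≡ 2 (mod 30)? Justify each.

Equivalent; both directions hold.

(⇒) Suppose n ≡ 2 (mod 30); write n = 30j + 2. Since 5 ∣ 30, reducing mod 5 gives n ≡ 2 (mod 5); since 6 ∣ 30, reducing mod 6 gives n ≡ 2 (mod 6).

(⇐) Conversely, if n ≡ 2 (mod 5) and n ≡ 2 (mod 6), then by the Chinese remainder theorem n ≡ 2 (mod 30). This is exactly n ≡ 2 (mod 30).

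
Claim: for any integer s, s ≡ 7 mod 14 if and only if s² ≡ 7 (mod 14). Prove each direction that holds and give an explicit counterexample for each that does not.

Both directions hold.

(⟹) Suppose s ≡ 7 mod 14. Write s = 14j + 7. Then (14j + 7)² = 196j² + 196j + 49 = 14(14j² + 14j + 3) + 7, so s² ≡ 7 (mod 14).

(⟸) Conversely, suppose s² ≡ 7 (mod 14). The only residue r in {0, …, 13} with r² ≡ 7 (mod 14) is r = 7, so s ≡ 7 (mod 14).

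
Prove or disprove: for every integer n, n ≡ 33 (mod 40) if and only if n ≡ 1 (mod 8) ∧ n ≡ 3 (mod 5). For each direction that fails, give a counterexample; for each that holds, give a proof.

[⇒] Suppose n ≡ 33 (mod 40); write n = 40j + 33. Since 8 ∣ 40, reducing mod 8 gives n ≡ 33 ≡ 1 (mod 8); since 5 ∣ 40, reducing mod 5 gives n ≡ 33 ≡ 3 (mod 5).

[⇐] Conversely, if n ≡ 1 (mod 8) and n ≡ 3 (mod 5), then by the Chinese remainder theorem n ≡ 33 (mod 40). This is exactly n ≡ 33 (mod 40).

Both directions hold.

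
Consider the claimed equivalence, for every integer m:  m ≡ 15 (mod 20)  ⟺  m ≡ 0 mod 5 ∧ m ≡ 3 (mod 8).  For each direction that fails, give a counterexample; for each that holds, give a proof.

The forward direction fails; the converse holds.

(⇐) If m ≡ 0 (mod 5) and m ≡ 3 (mod 8), then by the Chinese remainder theorem m ≡ 35 (mod 40). Since 35 ≡ 15 (mod 20) and 20 ∣ 40, we get m ≡ 15 (mod 20).

(⇒) This fails: m = 15 gives 15 ≡ 15 (mod 20) but 15 ≡ 7 (mod 8), so the conjunction on the right does not hold.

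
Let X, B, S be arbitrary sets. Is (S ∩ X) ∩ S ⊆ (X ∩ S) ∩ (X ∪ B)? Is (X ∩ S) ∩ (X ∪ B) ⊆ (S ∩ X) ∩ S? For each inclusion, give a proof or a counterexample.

Both inclusions hold.

(⟹) Let x ∈ (S ∩ X) ∩ S. Then either x ∈ X ∩ S and x ∉ B; or x ∈ X ∩ B ∩ S. In each case x ∈ (X ∩ S) ∩ (X ∪ B), so (S ∩ X) ∩ S ⊆ (X ∩ S) ∩ (X ∪ B).

(⟸) Let x ∈ (X ∩ S) ∩ (X ∪ B). Then either x ∈ X ∩ S and x ∉ B; or x ∈ X ∩ B ∩ S. In each case x ∈ (S ∩ X) ∩ S, so (X ∩ S) ∩ (X ∪ B) ⊆ (S ∩ X) ∩ S.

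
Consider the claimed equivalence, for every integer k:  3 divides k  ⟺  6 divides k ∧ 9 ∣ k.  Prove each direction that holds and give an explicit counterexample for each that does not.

Not equivalent: only (⇐) holds.

[⇒] This fails: take k = 3. Certainly 3 ∣ 3, but 6 ∤ 3.

[⇐] Suppose 6 ∣ k and 9 ∣ k. Any common multiple of 6 and 9 is a multiple of their lcm; here lcm(6, 9) = 6·9/gcd(6, 9) = 54/3 = 18, so 18 ∣ k. Since 3 ∣ 18, it follows that 3 ∣ k.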